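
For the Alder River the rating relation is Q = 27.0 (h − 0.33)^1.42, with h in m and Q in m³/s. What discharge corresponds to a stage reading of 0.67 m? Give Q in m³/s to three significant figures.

Q = 27.0 × (0.67 − 0.33)^1.42 = 27.0 × 0.34^1.42 = 5.835 m³/s

5.84 m³/s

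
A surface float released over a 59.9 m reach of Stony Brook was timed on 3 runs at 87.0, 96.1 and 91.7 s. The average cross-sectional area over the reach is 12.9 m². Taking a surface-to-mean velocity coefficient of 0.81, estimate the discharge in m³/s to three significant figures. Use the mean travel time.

6.83 m³/s

t̄ = (87.0 + 96.1 + 91.7) / 3 = 91.6 s
v_surface = L / t̄ = 59.9 / 91.6 = 0.6539 m/s
v_mean = 0.81 × 0.6539 = 0.5297 m/s
Q = A × v_mean = 12.9 × 0.5297 = 6.833 m³/s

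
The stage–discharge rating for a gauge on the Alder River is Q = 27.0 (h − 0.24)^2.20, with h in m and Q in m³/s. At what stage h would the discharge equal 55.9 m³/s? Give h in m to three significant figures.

1.63 m

h − h₀ = (Q/C)^(1/b) = (55.9/27.0)^(1/2.20) = 1.392 m
h = 0.24 + 1.392 = 1.632 m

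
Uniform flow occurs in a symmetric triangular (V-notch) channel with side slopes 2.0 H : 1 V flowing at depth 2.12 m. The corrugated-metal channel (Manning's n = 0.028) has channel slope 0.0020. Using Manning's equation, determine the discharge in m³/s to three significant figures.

13.9 m³/s

A = z·y² = 2.0×2.12² = 8.989 m²
P = 2y√(1+z²) = 2×2.12×√(1+2.0²) = 9.481 m
R = A/P = 8.989/9.481 = 0.9481 m
Q = (1/n)·A·R^(2/3)·S^(1/2) = (1/0.028) × 8.989 × 0.9481^(2/3) × 0.0020^(1/2) = 13.86 m³/s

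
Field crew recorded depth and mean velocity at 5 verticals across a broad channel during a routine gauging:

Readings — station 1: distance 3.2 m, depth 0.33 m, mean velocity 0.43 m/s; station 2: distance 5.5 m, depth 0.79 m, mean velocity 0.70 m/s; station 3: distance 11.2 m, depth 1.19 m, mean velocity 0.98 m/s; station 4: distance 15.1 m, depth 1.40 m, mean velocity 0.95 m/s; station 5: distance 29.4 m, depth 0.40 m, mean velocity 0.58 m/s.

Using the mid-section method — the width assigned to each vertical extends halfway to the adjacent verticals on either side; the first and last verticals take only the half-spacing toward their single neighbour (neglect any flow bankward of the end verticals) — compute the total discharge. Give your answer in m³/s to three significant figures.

21.7 m³/s

w_1 = (5.5 − 3.2)/2 = 1.15 m; q_1 = 0.43 × 0.33 × 1.15 = 0.1632 m³/s
w_2 = (11.2 − 3.2)/2 = 4 m; q_2 = 0.70 × 0.79 × 4 = 2.212 m³/s
w_3 = (15.1 − 5.5)/2 = 4.8 m; q_3 = 0.98 × 1.19 × 4.8 = 5.598 m³/s
w_4 = (29.4 − 11.2)/2 = 9.1 m; q_4 = 0.95 × 1.40 × 9.1 = 12.10 m³/s
w_5 = (29.4 − 15.1)/2 = 7.15 m; q_5 = 0.58 × 0.40 × 7.15 = 1.659 m³/s
Q = Σ qᵢ = 21.73 m³/s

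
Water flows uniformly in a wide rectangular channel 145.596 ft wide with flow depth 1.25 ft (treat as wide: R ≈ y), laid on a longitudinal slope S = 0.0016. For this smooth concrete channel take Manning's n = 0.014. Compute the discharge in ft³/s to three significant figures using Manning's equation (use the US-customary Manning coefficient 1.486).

897 ft³/s

A = b·y = 145.596 × 1.25 = 182.0 ft²
Wide channel: R ≈ y = 1.25 ft
Q = (1.486/n)·A·R^(2/3)·S^(1/2) = (1.486/0.014) × 182.0 × 1.250^(2/3) × 0.0016^(1/2) = 896.6 ft³/s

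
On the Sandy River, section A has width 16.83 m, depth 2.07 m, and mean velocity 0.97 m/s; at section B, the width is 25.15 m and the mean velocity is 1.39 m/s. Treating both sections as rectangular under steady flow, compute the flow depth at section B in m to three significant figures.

0.967 m

Q = A₁V₁ = (16.83×2.07) × 0.97 = 33.79 m³/s
d₂ = Q/(b₂ V₂) = 33.79/(25.15×1.39) = 0.9667 m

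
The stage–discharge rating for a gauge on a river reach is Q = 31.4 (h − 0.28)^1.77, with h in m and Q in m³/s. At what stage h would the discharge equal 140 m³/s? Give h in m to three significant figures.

2.61 m

h − h₀ = (Q/C)^(1/b) = (140/31.4)^(1/1.77) = 2.327 m
h = 0.28 + 2.327 = 2.607 m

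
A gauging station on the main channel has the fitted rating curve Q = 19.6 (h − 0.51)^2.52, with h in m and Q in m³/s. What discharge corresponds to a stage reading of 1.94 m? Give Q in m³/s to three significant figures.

48.3 m³/s

Q = 19.6 × (1.94 − 0.51)^2.52 = 19.6 × 1.43^2.52 = 48.27 m³/s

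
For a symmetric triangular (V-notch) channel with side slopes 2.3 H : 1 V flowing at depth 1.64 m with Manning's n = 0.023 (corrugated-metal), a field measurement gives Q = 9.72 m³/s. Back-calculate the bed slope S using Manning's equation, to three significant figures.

0.00191

A = z·y² = 2.3×1.64² = 6.186 m²
P = 2y√(1+z²) = 2×1.64×√(1+2.3²) = 8.226 m
R = A/P = 6.186/8.226 = 0.7520 m
S = (Q·n / (1·A·R^(2/3)))² = (9.72×0.023 / (1×6.186×0.8269))² = 0.001910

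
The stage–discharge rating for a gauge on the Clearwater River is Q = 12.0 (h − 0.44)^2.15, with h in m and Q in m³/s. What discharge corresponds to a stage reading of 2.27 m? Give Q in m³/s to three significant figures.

Q = 12.0 × (2.27 − 0.44)^2.15 = 12.0 × 1.83^2.15 = 44.00 m³/s

44.0 m³/s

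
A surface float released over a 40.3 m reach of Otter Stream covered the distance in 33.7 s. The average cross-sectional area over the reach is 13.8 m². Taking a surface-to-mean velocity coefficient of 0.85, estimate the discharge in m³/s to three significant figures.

v_surface = L / t̄ = 40.3 / 33.7 = 1.196 m/s
v_mean = 0.85 × 1.196 = 1.016 m/s
Q = A × v_mean = 13.8 × 1.016 = 14.03 m³/s

14.0 m³/s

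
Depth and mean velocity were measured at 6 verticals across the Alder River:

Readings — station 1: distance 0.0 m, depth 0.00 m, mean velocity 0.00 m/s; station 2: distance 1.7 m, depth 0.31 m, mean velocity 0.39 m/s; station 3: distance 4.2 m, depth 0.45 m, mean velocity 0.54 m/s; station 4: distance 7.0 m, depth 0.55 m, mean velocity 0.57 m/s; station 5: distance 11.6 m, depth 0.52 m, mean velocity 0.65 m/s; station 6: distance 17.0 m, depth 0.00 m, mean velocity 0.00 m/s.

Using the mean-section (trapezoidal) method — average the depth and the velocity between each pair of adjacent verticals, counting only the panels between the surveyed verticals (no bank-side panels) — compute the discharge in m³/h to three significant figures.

Panel 1-2: Δb = 1.7 m, d̄ = (0.00+0.31)/2 = 0.155, v̄ = (0.00+0.39)/2 = 0.195 → q = 1.7×0.155×0.195 = 0.05138 m³/s
Panel 2-3: Δb = 2.5 m, d̄ = (0.31+0.45)/2 = 0.38, v̄ = (0.39+0.54)/2 = 0.465 → q = 2.5×0.38×0.465 = 0.4418 m³/s
Panel 3-4: Δb = 2.8 m, d̄ = (0.45+0.55)/2 = 0.5, v̄ = (0.54+0.57)/2 = 0.555 → q = 2.8×0.5×0.555 = 0.7770 m³/s
Panel 4-5: Δb = 4.6 m, d̄ = (0.55+0.52)/2 = 0.535, v̄ = (0.57+0.65)/2 = 0.61 → q = 4.6×0.535×0.61 = 1.501 m³/s
Panel 5-6: Δb = 5.4 m, d̄ = (0.52+0.00)/2 = 0.26, v̄ = (0.65+0.00)/2 = 0.325 → q = 5.4×0.26×0.325 = 0.4563 m³/s
Q = Σ q = 3.228 m³/s
= 3.228 × 3600 = 11620 m³/h

11600 m³/h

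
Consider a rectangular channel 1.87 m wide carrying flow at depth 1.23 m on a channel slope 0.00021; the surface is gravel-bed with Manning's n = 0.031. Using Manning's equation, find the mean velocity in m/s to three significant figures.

0.307 m/s

A = b·y = 1.87 × 1.23 = 2.300 m²
P = b + 2y = 1.87 + 2×1.23 = 4.330 m
R = A/P = 2.300/4.330 = 0.5312 m
Q = (1/n)·A·R^(2/3)·S^(1/2) = (1/0.031) × 2.300 × 0.5312^(2/3) × 0.00021^(1/2) = 0.7052 m³/s
V = Q/A = 0.7052/2.300 = 0.3066 m/s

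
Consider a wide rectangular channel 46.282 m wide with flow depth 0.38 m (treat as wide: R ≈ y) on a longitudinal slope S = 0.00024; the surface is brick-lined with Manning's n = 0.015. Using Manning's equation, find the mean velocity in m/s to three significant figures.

0.542 m/s

A = b·y = 46.282 × 0.38 = 17.59 m²
Wide channel: R ≈ y = 0.38 m
Q = (1/n)·A·R^(2/3)·S^(1/2) = (1/0.015) × 17.59 × 0.3800^(2/3) × 0.00024^(1/2) = 9.529 m³/s
V = Q/A = 9.529/17.59 = 0.5418 m/s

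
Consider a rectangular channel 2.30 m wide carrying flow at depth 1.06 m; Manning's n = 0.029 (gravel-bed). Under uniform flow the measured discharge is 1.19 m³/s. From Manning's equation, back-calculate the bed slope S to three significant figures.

0.000443

A = b·y = 2.30 × 1.06 = 2.438 m²
P = b + 2y = 2.30 + 2×1.06 = 4.420 m
R = A/P = 2.438/4.420 = 0.5516 m
S = (Q·n / (1·A·R^(2/3)))² = (1.19×0.029 / (1×2.438×0.6726))² = 0.0004429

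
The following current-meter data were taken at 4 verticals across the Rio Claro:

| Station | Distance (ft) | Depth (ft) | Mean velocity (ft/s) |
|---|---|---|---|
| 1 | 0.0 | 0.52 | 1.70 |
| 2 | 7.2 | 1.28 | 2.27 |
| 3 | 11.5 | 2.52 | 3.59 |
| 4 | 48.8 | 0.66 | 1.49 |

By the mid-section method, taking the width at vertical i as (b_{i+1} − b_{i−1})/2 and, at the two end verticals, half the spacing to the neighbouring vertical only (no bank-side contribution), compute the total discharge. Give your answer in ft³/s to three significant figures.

w_1 = (7.2 − 0.0)/2 = 3.6 ft; q_1 = 1.70 × 0.52 × 3.6 = 3.182 ft³/s
w_2 = (11.5 − 0.0)/2 = 5.75 ft; q_2 = 2.27 × 1.28 × 5.75 = 16.71 ft³/s
w_3 = (48.8 − 7.2)/2 = 20.8 ft; q_3 = 3.59 × 2.52 × 20.8 = 188.2 ft³/s
w_4 = (48.8 − 11.5)/2 = 18.65 ft; q_4 = 1.49 × 0.66 × 18.65 = 18.34 ft³/s
Q = Σ qᵢ = 226.4 ft³/s

226 ft³/s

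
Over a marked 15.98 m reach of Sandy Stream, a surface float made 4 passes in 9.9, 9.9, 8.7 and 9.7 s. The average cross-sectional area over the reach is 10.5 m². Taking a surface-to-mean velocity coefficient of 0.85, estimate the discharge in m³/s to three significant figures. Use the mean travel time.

14.9 m³/s

t̄ = (9.9 + 9.9 + 8.7 + 9.7) / 4 = 9.55 s
v_surface = L / t̄ = 15.98 / 9.55 = 1.673 m/s
v_mean = 0.85 × 1.673 = 1.422 m/s
Q = A × v_mean = 10.5 × 1.422 = 14.93 m³/s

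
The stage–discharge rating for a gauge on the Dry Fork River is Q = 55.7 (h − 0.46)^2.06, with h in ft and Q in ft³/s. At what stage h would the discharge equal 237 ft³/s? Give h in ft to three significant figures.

h − h₀ = (Q/C)^(1/b) = (237/55.7)^(1/2.06) = 2.020 ft
h = 0.46 + 2.020 = 2.480 ft

2.48 ft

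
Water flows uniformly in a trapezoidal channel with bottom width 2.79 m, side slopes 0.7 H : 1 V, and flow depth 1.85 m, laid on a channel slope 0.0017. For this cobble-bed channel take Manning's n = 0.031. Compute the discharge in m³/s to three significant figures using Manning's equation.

10.3 m³/s

A = (b + z·y)·y = (2.79 + 0.7×1.85)×1.85 = 7.557 m²
P = b + 2y√(1+z²) = 2.79 + 2×1.85×√(1+0.7²) = 7.306 m
R = A/P = 7.557/7.306 = 1.034 m
Q = (1/n)·A·R^(2/3)·S^(1/2) = (1/0.031) × 7.557 × 1.034^(2/3) × 0.0017^(1/2) = 10.28 m³/s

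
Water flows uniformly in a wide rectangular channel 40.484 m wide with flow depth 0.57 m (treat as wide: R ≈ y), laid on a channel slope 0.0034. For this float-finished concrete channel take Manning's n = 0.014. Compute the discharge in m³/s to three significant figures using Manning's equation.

A = b·y = 40.484 × 0.57 = 23.08 m²
Wide channel: R ≈ y = 0.57 m
Q = (1/n)·A·R^(2/3)·S^(1/2) = (1/0.014) × 23.08 × 0.5700^(2/3) × 0.0034^(1/2) = 66.07 m³/s

66.1 m³/s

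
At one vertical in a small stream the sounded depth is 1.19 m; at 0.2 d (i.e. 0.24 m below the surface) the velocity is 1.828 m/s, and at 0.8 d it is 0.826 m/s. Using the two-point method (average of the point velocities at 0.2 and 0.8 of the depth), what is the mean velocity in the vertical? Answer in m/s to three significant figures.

1.33 m/s

v̄ = (1.828 + 0.826) / 2 = 1.327 m/s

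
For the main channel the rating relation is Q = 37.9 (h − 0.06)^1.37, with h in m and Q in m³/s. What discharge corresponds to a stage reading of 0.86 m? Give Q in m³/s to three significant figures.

Q = 37.9 × (0.86 − 0.06)^1.37 = 37.9 × 0.8^1.37 = 27.92 m³/s

27.9 m³/s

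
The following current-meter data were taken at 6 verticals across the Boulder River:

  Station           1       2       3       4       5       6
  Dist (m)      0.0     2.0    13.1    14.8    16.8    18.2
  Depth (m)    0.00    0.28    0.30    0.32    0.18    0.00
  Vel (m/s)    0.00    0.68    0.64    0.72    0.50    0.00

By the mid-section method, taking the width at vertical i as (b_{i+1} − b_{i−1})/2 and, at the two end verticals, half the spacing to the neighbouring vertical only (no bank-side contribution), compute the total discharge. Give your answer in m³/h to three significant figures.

w_2 = (13.1 − 0.0)/2 = 6.55 m; q_2 = 0.68 × 0.28 × 6.55 = 1.247 m³/s
w_3 = (14.8 − 2.0)/2 = 6.4 m; q_3 = 0.64 × 0.30 × 6.4 = 1.229 m³/s
w_4 = (16.8 − 13.1)/2 = 1.85 m; q_4 = 0.72 × 0.32 × 1.85 = 0.4262 m³/s
w_5 = (18.2 − 14.8)/2 = 1.7 m; q_5 = 0.50 × 0.18 × 1.7 = 0.1530 m³/s
Stations 1, 6 contribute zero (depth or velocity is 0).
Q = Σ qᵢ = 3.055 m³/s
= 3.055 × 3600 = 11000 m³/h

11000 m³/h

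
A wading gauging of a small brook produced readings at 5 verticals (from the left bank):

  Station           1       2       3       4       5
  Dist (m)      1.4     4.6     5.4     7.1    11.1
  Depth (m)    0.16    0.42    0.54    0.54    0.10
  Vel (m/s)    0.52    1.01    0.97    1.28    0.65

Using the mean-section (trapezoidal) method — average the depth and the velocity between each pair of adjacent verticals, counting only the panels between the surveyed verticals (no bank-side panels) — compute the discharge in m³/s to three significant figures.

Panel 1-2: Δb = 3.2 m, d̄ = (0.16+0.42)/2 = 0.29, v̄ = (0.52+1.01)/2 = 0.765 → q = 3.2×0.29×0.765 = 0.7099 m³/s
Panel 2-3: Δb = 0.8 m, d̄ = (0.42+0.54)/2 = 0.48, v̄ = (1.01+0.97)/2 = 0.99 → q = 0.8×0.48×0.99 = 0.3802 m³/s
Panel 3-4: Δb = 1.7 m, d̄ = (0.54+0.54)/2 = 0.54, v̄ = (0.97+1.28)/2 = 1.125 → q = 1.7×0.54×1.125 = 1.033 m³/s
Panel 4-5: Δb = 4 m, d̄ = (0.54+0.10)/2 = 0.32, v̄ = (1.28+0.65)/2 = 0.965 → q = 4×0.32×0.965 = 1.235 m³/s
Q = Σ q = 3.358 m³/s

3.36 m³/s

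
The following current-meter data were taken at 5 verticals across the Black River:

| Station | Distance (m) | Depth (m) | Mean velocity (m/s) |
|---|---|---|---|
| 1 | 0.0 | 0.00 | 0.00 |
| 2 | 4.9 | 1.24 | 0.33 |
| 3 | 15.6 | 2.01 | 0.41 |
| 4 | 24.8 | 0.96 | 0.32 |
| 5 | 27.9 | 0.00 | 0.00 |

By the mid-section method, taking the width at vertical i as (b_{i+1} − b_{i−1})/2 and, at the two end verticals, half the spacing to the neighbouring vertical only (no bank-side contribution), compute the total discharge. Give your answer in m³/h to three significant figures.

w_2 = (15.6 − 0.0)/2 = 7.8 m; q_2 = 0.33 × 1.24 × 7.8 = 3.192 m³/s
w_3 = (24.8 − 4.9)/2 = 9.95 m; q_3 = 0.41 × 2.01 × 9.95 = 8.200 m³/s
w_4 = (27.9 − 15.6)/2 = 6.15 m; q_4 = 0.32 × 0.96 × 6.15 = 1.889 m³/s
Stations 1, 5 contribute zero (depth or velocity is 0).
Q = Σ qᵢ = 13.28 m³/s
= 13.28 × 3600 = 47810 m³/h

47800 m³/h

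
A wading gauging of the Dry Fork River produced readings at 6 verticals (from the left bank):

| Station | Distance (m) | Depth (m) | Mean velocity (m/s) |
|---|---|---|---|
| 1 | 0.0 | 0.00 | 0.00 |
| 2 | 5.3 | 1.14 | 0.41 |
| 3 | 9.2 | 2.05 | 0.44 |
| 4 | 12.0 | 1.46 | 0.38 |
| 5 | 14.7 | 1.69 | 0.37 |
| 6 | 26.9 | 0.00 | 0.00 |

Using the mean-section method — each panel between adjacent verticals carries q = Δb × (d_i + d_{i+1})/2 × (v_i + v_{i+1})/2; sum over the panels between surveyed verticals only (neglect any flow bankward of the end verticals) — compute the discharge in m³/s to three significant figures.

8.78 m³/s

Panel 1-2: Δb = 5.3 m, d̄ = (0.00+1.14)/2 = 0.57, v̄ = (0.00+0.41)/2 = 0.205 → q = 5.3×0.57×0.205 = 0.6193 m³/s
Panel 2-3: Δb = 3.9 m, d̄ = (1.14+2.05)/2 = 1.595, v̄ = (0.41+0.44)/2 = 0.425 → q = 3.9×1.595×0.425 = 2.644 m³/s
Panel 3-4: Δb = 2.8 m, d̄ = (2.05+1.46)/2 = 1.755, v̄ = (0.44+0.38)/2 = 0.41 → q = 2.8×1.755×0.41 = 2.015 m³/s
Panel 4-5: Δb = 2.7 m, d̄ = (1.46+1.69)/2 = 1.575, v̄ = (0.38+0.37)/2 = 0.375 → q = 2.7×1.575×0.375 = 1.595 m³/s
Panel 5-6: Δb = 12.2 m, d̄ = (1.69+0.00)/2 = 0.845, v̄ = (0.37+0.00)/2 = 0.185 → q = 12.2×0.845×0.185 = 1.907 m³/s
Q = Σ q = 8.780 m³/s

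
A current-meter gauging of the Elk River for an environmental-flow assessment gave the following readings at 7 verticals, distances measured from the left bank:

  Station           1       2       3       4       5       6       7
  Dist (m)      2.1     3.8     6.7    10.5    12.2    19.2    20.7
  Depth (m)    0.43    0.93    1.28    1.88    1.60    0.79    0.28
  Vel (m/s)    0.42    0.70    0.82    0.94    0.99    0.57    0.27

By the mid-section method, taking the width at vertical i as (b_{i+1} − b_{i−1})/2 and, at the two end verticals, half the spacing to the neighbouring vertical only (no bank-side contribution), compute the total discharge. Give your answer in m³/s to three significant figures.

w_1 = (3.8 − 2.1)/2 = 0.85 m; q_1 = 0.42 × 0.43 × 0.85 = 0.1535 m³/s
w_2 = (6.7 − 2.1)/2 = 2.3 m; q_2 = 0.70 × 0.93 × 2.3 = 1.497 m³/s
w_3 = (10.5 − 3.8)/2 = 3.35 m; q_3 = 0.82 × 1.28 × 3.35 = 3.516 m³/s
w_4 = (12.2 − 6.7)/2 = 2.75 m; q_4 = 0.94 × 1.88 × 2.75 = 4.860 m³/s
w_5 = (19.2 − 10.5)/2 = 4.35 m; q_5 = 0.99 × 1.60 × 4.35 = 6.890 m³/s
w_6 = (20.7 − 12.2)/2 = 4.25 m; q_6 = 0.57 × 0.79 × 4.25 = 1.914 m³/s
w_7 = (20.7 − 19.2)/2 = 0.75 m; q_7 = 0.27 × 0.28 × 0.75 = 0.05670 m³/s
Q = Σ qᵢ = 18.89 m³/s

18.9 m³/s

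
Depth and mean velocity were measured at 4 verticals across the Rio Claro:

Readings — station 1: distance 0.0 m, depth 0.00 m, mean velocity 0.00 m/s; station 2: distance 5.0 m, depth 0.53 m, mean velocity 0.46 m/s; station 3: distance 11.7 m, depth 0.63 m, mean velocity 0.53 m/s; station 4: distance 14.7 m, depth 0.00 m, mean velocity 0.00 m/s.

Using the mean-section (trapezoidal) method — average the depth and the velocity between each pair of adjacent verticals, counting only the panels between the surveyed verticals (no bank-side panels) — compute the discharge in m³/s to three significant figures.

2.48 m³/s

Panel 1-2: Δb = 5 m, d̄ = (0.00+0.53)/2 = 0.265, v̄ = (0.00+0.46)/2 = 0.23 → q = 5×0.265×0.23 = 0.3048 m³/s
Panel 2-3: Δb = 6.7 m, d̄ = (0.53+0.63)/2 = 0.58, v̄ = (0.46+0.53)/2 = 0.495 → q = 6.7×0.58×0.495 = 1.924 m³/s
Panel 3-4: Δb = 3 m, d̄ = (0.63+0.00)/2 = 0.315, v̄ = (0.53+0.00)/2 = 0.265 → q = 3×0.315×0.265 = 0.2504 m³/s
Q = Σ q = 2.479 m³/s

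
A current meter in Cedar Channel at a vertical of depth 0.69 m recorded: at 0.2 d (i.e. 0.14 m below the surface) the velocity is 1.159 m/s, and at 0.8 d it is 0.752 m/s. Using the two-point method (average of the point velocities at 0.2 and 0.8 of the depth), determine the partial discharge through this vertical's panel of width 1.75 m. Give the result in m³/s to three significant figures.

v̄ = (1.159 + 0.752) / 2 = 0.9555 m/s
q = v̄ × d × w = 0.9555 × 0.69 × 1.75 = 1.154 m³/s

1.15 m³/s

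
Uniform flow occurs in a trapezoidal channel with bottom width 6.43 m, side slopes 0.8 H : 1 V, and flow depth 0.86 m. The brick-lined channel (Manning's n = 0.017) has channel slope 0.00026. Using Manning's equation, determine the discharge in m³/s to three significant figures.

A = (b + z·y)·y = (6.43 + 0.8×0.86)×0.86 = 6.121 m²
P = b + 2y√(1+z²) = 6.43 + 2×0.86×√(1+0.8²) = 8.633 m
R = A/P = 6.121/8.633 = 0.7091 m
Q = (1/n)·A·R^(2/3)·S^(1/2) = (1/0.017) × 6.121 × 0.7091^(2/3) × 0.00026^(1/2) = 4.617 m³/s

4.62 m³/s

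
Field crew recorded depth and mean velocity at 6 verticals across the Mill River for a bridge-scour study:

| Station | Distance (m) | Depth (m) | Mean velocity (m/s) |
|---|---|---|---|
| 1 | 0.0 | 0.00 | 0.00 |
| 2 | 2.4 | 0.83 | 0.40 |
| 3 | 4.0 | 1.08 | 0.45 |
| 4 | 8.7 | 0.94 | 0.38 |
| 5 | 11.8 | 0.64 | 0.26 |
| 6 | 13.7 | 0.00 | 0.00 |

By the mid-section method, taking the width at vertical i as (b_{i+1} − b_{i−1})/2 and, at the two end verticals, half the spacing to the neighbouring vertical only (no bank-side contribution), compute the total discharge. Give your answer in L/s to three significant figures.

4000 L/s

w_2 = (4.0 − 0.0)/2 = 2 m; q_2 = 0.40 × 0.83 × 2 = 0.6640 m³/s
w_3 = (8.7 − 2.4)/2 = 3.15 m; q_3 = 0.45 × 1.08 × 3.15 = 1.531 m³/s
w_4 = (11.8 − 4.0)/2 = 3.9 m; q_4 = 0.38 × 0.94 × 3.9 = 1.393 m³/s
w_5 = (13.7 − 8.7)/2 = 2.5 m; q_5 = 0.26 × 0.64 × 2.5 = 0.4160 m³/s
Stations 1, 6 contribute zero (depth or velocity is 0).
Q = Σ qᵢ = 4.004 m³/s
= 4.004 × 1000 = 4004 L/s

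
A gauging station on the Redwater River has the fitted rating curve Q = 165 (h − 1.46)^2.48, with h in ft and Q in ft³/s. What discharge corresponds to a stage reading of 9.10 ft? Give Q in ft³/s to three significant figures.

25600 ft³/s

Q = 165 × (9.10 − 1.46)^2.48 = 165 × 7.64^2.48 = 25560 ft³/s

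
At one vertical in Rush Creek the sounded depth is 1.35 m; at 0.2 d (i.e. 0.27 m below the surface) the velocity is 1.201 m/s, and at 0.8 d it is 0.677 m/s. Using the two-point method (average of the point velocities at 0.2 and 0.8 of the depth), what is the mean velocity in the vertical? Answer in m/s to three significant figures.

v̄ = (1.201 + 0.677) / 2 = 0.9390 m/s

0.939 m/s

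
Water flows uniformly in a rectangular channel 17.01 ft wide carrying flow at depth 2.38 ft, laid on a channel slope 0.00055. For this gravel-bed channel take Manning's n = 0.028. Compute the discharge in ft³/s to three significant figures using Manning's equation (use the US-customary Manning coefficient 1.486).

76.2 ft³/s

A = b·y = 17.01 × 2.38 = 40.48 ft²
P = b + 2y = 17.01 + 2×2.38 = 21.77 ft
R = A/P = 40.48/21.77 = 1.860 ft
Q = (1.486/n)·A·R^(2/3)·S^(1/2) = (1.486/0.028) × 40.48 × 1.860^(2/3) × 0.00055^(1/2) = 76.20 ft³/s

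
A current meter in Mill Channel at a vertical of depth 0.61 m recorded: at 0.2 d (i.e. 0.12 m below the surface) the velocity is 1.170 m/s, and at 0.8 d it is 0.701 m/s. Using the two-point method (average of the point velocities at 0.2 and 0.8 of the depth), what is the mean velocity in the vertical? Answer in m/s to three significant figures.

0.936 m/s

v̄ = (1.170 + 0.701) / 2 = 0.9355 m/s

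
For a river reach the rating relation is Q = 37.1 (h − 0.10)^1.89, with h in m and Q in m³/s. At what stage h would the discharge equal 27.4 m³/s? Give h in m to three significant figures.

h − h₀ = (Q/C)^(1/b) = (27.4/37.1)^(1/1.89) = 0.8518 m
h = 0.10 + 0.8518 = 0.9518 m

0.952 m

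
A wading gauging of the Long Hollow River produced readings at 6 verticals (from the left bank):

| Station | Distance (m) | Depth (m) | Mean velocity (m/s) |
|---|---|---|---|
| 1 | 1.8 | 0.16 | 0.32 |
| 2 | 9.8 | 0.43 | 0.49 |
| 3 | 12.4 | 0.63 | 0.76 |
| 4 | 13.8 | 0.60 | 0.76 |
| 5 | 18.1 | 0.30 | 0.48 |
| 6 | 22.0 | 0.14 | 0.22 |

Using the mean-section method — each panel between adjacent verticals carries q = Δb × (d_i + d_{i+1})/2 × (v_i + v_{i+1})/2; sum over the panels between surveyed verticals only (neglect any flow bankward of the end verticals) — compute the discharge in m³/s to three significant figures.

Panel 1-2: Δb = 8 m, d̄ = (0.16+0.43)/2 = 0.295, v̄ = (0.32+0.49)/2 = 0.405 → q = 8×0.295×0.405 = 0.9558 m³/s
Panel 2-3: Δb = 2.6 m, d̄ = (0.43+0.63)/2 = 0.53, v̄ = (0.49+0.76)/2 = 0.625 → q = 2.6×0.53×0.625 = 0.8613 m³/s
Panel 3-4: Δb = 1.4 m, d̄ = (0.63+0.60)/2 = 0.615, v̄ = (0.76+0.76)/2 = 0.76 → q = 1.4×0.615×0.76 = 0.6544 m³/s
Panel 4-5: Δb = 4.3 m, d̄ = (0.60+0.30)/2 = 0.45, v̄ = (0.76+0.48)/2 = 0.62 → q = 4.3×0.45×0.62 = 1.200 m³/s
Panel 5-6: Δb = 3.9 m, d̄ = (0.30+0.14)/2 = 0.22, v̄ = (0.48+0.22)/2 = 0.35 → q = 3.9×0.22×0.35 = 0.3003 m³/s
Q = Σ q = 3.971 m³/s

3.97 m³/s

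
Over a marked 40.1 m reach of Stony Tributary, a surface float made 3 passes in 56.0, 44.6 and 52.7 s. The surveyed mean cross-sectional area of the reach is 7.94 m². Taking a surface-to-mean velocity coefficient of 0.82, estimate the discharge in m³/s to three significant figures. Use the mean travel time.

t̄ = (56.0 + 44.6 + 52.7) / 3 = 51.1 s
v_surface = L / t̄ = 40.1 / 51.1 = 0.7847 m/s
v_mean = 0.82 × 0.7847 = 0.6435 m/s
Q = A × v_mean = 7.94 × 0.6435 = 5.109 m³/s

5.11 m³/s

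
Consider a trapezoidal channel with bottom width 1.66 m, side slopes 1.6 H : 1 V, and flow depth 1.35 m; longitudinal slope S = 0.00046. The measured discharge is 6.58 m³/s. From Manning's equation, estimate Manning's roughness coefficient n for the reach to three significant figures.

0.0140

A = (b + z·y)·y = (1.66 + 1.6×1.35)×1.35 = 5.157 m²
P = b + 2y√(1+z²) = 1.66 + 2×1.35×√(1+1.6²) = 6.754 m
R = A/P = 5.157/6.754 = 0.7635 m
n = (1/Q)·A·R^(2/3)·S^(1/2) = (1/6.58) × 5.157 × 0.8354 × 0.02145 = 0.01404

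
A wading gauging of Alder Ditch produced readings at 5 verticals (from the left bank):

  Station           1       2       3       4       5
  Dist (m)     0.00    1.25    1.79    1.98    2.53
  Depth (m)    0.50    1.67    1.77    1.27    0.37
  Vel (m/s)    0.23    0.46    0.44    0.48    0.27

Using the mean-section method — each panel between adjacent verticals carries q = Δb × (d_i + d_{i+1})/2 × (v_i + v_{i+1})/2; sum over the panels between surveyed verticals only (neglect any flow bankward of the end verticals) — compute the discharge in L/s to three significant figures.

Panel 1-2: Δb = 1.25 m, d̄ = (0.50+1.67)/2 = 1.085, v̄ = (0.23+0.46)/2 = 0.345 → q = 1.25×1.085×0.345 = 0.4679 m³/s
Panel 2-3: Δb = 0.54 m, d̄ = (1.67+1.77)/2 = 1.72, v̄ = (0.46+0.44)/2 = 0.45 → q = 0.54×1.72×0.45 = 0.4180 m³/s
Panel 3-4: Δb = 0.19 m, d̄ = (1.77+1.27)/2 = 1.52, v̄ = (0.44+0.48)/2 = 0.46 → q = 0.19×1.52×0.46 = 0.1328 m³/s
Panel 4-5: Δb = 0.55 m, d̄ = (1.27+0.37)/2 = 0.82, v̄ = (0.48+0.27)/2 = 0.375 → q = 0.55×0.82×0.375 = 0.1691 m³/s
Q = Σ q = 1.188 m³/s
= 1.188 × 1000 = 1188 L/s

1190 L/s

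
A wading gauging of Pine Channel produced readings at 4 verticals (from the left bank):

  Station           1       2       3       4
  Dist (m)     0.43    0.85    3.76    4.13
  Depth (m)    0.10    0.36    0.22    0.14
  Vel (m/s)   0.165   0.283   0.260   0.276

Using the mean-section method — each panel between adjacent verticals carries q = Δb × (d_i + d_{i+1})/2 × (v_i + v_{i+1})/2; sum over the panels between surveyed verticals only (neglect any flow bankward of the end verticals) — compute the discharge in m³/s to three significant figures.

Panel 1-2: Δb = 0.42 m, d̄ = (0.10+0.36)/2 = 0.23, v̄ = (0.165+0.283)/2 = 0.224 → q = 0.42×0.23×0.224 = 0.02164 m³/s
Panel 2-3: Δb = 2.91 m, d̄ = (0.36+0.22)/2 = 0.29, v̄ = (0.283+0.260)/2 = 0.2715 → q = 2.91×0.29×0.2715 = 0.2291 m³/s
Panel 3-4: Δb = 0.37 m, d̄ = (0.22+0.14)/2 = 0.18, v̄ = (0.260+0.276)/2 = 0.268 → q = 0.37×0.18×0.268 = 0.01785 m³/s
Q = Σ q = 0.2686 m³/s

0.269 m³/s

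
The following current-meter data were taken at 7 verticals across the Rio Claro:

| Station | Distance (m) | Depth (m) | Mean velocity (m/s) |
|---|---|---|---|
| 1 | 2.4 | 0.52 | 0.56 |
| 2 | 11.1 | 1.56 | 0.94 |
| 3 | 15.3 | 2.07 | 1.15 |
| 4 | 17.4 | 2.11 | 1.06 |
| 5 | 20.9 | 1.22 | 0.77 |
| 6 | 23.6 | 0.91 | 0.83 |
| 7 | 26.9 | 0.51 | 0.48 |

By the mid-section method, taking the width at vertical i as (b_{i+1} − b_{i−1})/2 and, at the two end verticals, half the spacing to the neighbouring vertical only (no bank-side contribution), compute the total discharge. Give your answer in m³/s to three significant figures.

30.1 m³/s

w_1 = (11.1 − 2.4)/2 = 4.35 m; q_1 = 0.56 × 0.52 × 4.35 = 1.267 m³/s
w_2 = (15.3 − 2.4)/2 = 6.45 m; q_2 = 0.94 × 1.56 × 6.45 = 9.458 m³/s
w_3 = (17.4 − 11.1)/2 = 3.15 m; q_3 = 1.15 × 2.07 × 3.15 = 7.499 m³/s
w_4 = (20.9 − 15.3)/2 = 2.8 m; q_4 = 1.06 × 2.11 × 2.8 = 6.262 m³/s
w_5 = (23.6 − 17.4)/2 = 3.1 m; q_5 = 0.77 × 1.22 × 3.1 = 2.912 m³/s
w_6 = (26.9 − 20.9)/2 = 3 m; q_6 = 0.83 × 0.91 × 3 = 2.266 m³/s
w_7 = (26.9 − 23.6)/2 = 1.65 m; q_7 = 0.48 × 0.51 × 1.65 = 0.4039 m³/s
Q = Σ qᵢ = 30.07 m³/s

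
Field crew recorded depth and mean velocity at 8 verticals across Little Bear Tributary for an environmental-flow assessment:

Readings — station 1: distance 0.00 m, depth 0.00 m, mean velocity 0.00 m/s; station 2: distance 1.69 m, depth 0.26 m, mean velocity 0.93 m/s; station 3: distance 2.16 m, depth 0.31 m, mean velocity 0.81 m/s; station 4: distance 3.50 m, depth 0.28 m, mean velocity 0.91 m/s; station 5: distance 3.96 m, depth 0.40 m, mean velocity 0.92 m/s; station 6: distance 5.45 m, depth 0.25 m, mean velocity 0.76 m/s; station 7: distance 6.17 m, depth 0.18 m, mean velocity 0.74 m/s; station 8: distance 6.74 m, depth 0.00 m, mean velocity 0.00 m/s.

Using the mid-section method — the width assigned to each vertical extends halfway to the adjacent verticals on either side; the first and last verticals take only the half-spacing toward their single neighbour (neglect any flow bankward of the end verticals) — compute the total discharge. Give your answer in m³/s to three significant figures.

1.37 m³/s

w_2 = (2.16 − 0.00)/2 = 1.08 m; q_2 = 0.93 × 0.26 × 1.08 = 0.2611 m³/s
w_3 = (3.50 − 1.69)/2 = 0.905 m; q_3 = 0.81 × 0.31 × 0.905 = 0.2272 m³/s
w_4 = (3.96 − 2.16)/2 = 0.9 m; q_4 = 0.91 × 0.28 × 0.9 = 0.2293 m³/s
w_5 = (5.45 − 3.50)/2 = 0.975 m; q_5 = 0.92 × 0.40 × 0.975 = 0.3588 m³/s
w_6 = (6.17 − 3.96)/2 = 1.105 m; q_6 = 0.76 × 0.25 × 1.105 = 0.2100 m³/s
w_7 = (6.74 − 5.45)/2 = 0.645 m; q_7 = 0.74 × 0.18 × 0.645 = 0.08591 m³/s
Stations 1, 8 contribute zero (depth or velocity is 0).
Q = Σ qᵢ = 1.372 m³/s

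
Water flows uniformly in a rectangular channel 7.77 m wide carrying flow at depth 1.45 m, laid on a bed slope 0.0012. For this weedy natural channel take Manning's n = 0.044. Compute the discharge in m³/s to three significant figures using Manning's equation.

A = b·y = 7.77 × 1.45 = 11.27 m²
P = b + 2y = 7.77 + 2×1.45 = 10.67 m
R = A/P = 11.27/10.67 = 1.056 m
Q = (1/n)·A·R^(2/3)·S^(1/2) = (1/0.044) × 11.27 × 1.056^(2/3) × 0.0012^(1/2) = 9.198 m³/s

9.20 m³/s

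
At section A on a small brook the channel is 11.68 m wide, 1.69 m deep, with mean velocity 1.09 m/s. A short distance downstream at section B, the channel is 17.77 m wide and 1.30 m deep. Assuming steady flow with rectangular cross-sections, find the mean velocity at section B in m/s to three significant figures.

Q = A₁V₁ = (11.68×1.69) × 1.09 = 21.52 m³/s
A₂ = 17.77 × 1.30 = 23.10 m²
V₂ = Q/A₂ = 21.52/23.10 = 0.9314 m/s

0.931 m/s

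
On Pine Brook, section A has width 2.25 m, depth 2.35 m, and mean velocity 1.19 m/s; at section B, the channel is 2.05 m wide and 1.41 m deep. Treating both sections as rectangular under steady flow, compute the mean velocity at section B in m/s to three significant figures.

2.18 m/s

Q = A₁V₁ = (2.25×2.35) × 1.19 = 6.292 m³/s
A₂ = 2.05 × 1.41 = 2.891 m²
V₂ = Q/A₂ = 6.292/2.891 = 2.177 m/s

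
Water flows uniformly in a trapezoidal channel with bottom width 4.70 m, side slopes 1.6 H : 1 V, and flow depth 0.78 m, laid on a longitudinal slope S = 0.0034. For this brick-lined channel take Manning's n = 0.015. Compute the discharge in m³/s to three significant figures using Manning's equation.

12.9 m³/s

A = (b + z·y)·y = (4.70 + 1.6×0.78)×0.78 = 4.639 m²
P = b + 2y√(1+z²) = 4.70 + 2×0.78×√(1+1.6²) = 7.643 m
R = A/P = 4.639/7.643 = 0.6070 m
Q = (1/n)·A·R^(2/3)·S^(1/2) = (1/0.015) × 4.639 × 0.6070^(2/3) × 0.0034^(1/2) = 12.93 m³/s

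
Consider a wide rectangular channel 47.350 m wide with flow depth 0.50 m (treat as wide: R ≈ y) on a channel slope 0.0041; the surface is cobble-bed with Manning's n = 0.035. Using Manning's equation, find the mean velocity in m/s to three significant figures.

A = b·y = 47.350 × 0.50 = 23.68 m²
Wide channel: R ≈ y = 0.50 m
Q = (1/n)·A·R^(2/3)·S^(1/2) = (1/0.035) × 23.68 × 0.5000^(2/3) × 0.0041^(1/2) = 27.29 m³/s
V = Q/A = 27.29/23.68 = 1.152 m/s

1.15 m/s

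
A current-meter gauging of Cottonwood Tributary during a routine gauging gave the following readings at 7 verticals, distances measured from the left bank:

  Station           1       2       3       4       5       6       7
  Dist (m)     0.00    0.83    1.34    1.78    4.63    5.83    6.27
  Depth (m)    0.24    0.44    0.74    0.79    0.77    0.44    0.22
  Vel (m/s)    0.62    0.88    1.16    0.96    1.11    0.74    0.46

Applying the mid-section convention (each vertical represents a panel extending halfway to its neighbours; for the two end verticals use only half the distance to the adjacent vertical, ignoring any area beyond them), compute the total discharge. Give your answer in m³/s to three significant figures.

w_1 = (0.83 − 0.00)/2 = 0.415 m; q_1 = 0.62 × 0.24 × 0.415 = 0.06175 m³/s
w_2 = (1.34 − 0.00)/2 = 0.67 m; q_2 = 0.88 × 0.44 × 0.67 = 0.2594 m³/s
w_3 = (1.78 − 0.83)/2 = 0.475 m; q_3 = 1.16 × 0.74 × 0.475 = 0.4077 m³/s
w_4 = (4.63 − 1.34)/2 = 1.645 m; q_4 = 0.96 × 0.79 × 1.645 = 1.248 m³/s
w_5 = (5.83 − 1.78)/2 = 2.025 m; q_5 = 1.11 × 0.77 × 2.025 = 1.731 m³/s
w_6 = (6.27 − 4.63)/2 = 0.82 m; q_6 = 0.74 × 0.44 × 0.82 = 0.2670 m³/s
w_7 = (6.27 − 5.83)/2 = 0.22 m; q_7 = 0.46 × 0.22 × 0.22 = 0.02226 m³/s
Q = Σ qᵢ = 3.997 m³/s

4.00 m³/s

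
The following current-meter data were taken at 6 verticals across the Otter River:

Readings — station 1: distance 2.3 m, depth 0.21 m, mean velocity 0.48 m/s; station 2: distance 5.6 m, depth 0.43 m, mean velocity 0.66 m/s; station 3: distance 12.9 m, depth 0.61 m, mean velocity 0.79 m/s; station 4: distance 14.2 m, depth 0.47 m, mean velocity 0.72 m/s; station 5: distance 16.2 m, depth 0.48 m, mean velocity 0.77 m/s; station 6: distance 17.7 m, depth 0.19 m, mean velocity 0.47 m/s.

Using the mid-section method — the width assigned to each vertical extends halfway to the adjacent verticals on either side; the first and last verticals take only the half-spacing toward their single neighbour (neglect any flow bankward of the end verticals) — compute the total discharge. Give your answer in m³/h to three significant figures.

w_1 = (5.6 − 2.3)/2 = 1.65 m; q_1 = 0.48 × 0.21 × 1.65 = 0.1663 m³/s
w_2 = (12.9 − 2.3)/2 = 5.3 m; q_2 = 0.66 × 0.43 × 5.3 = 1.504 m³/s
w_3 = (14.2 − 5.6)/2 = 4.3 m; q_3 = 0.79 × 0.61 × 4.3 = 2.072 m³/s
w_4 = (16.2 − 12.9)/2 = 1.65 m; q_4 = 0.72 × 0.47 × 1.65 = 0.5584 m³/s
w_5 = (17.7 − 14.2)/2 = 1.75 m; q_5 = 0.77 × 0.48 × 1.75 = 0.6468 m³/s
w_6 = (17.7 − 16.2)/2 = 0.75 m; q_6 = 0.47 × 0.19 × 0.75 = 0.06698 m³/s
Q = Σ qᵢ = 5.015 m³/s
= 5.015 × 3600 = 18050 m³/h

18100 m³/h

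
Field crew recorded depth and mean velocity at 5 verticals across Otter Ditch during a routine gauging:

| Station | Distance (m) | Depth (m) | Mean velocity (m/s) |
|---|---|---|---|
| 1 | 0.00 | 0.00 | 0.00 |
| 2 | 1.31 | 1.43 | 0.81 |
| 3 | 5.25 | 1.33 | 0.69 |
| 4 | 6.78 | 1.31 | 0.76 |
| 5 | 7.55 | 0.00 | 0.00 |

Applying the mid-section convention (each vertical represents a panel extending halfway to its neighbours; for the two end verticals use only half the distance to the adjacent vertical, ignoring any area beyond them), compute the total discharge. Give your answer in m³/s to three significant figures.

w_2 = (5.25 − 0.00)/2 = 2.625 m; q_2 = 0.81 × 1.43 × 2.625 = 3.041 m³/s
w_3 = (6.78 − 1.31)/2 = 2.735 m; q_3 = 0.69 × 1.33 × 2.735 = 2.510 m³/s
w_4 = (7.55 − 5.25)/2 = 1.15 m; q_4 = 0.76 × 1.31 × 1.15 = 1.145 m³/s
Stations 1, 5 contribute zero (depth or velocity is 0).
Q = Σ qᵢ = 6.695 m³/s

6.70 m³/s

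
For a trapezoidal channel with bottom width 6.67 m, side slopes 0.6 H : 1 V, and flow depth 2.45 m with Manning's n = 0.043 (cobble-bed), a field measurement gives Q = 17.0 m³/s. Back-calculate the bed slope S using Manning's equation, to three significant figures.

A = (b + z·y)·y = (6.67 + 0.6×2.45)×2.45 = 19.94 m²
P = b + 2y√(1+z²) = 6.67 + 2×2.45×√(1+0.6²) = 12.38 m
R = A/P = 19.94/12.38 = 1.610 m
S = (Q·n / (1·A·R^(2/3)))² = (17.0×0.043 / (1×19.94×1.374))² = 0.0007118

0.000712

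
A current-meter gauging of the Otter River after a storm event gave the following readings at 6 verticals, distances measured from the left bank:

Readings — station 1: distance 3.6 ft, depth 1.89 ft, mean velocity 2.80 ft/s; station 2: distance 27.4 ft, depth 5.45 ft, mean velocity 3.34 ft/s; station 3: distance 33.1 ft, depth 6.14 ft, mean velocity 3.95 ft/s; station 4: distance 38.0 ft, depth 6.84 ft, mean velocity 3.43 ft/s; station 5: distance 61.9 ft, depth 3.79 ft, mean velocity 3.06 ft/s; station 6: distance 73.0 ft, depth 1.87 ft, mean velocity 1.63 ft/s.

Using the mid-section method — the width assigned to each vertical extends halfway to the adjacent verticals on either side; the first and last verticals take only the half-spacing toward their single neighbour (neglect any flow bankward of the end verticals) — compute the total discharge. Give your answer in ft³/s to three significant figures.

w_1 = (27.4 − 3.6)/2 = 11.9 ft; q_1 = 2.80 × 1.89 × 11.9 = 62.97 ft³/s
w_2 = (33.1 − 3.6)/2 = 14.75 ft; q_2 = 3.34 × 5.45 × 14.75 = 268.5 ft³/s
w_3 = (38.0 − 27.4)/2 = 5.3 ft; q_3 = 3.95 × 6.14 × 5.3 = 128.5 ft³/s
w_4 = (61.9 − 33.1)/2 = 14.4 ft; q_4 = 3.43 × 6.84 × 14.4 = 337.8 ft³/s
w_5 = (73.0 − 38.0)/2 = 17.5 ft; q_5 = 3.06 × 3.79 × 17.5 = 203.0 ft³/s
w_6 = (73.0 − 61.9)/2 = 5.55 ft; q_6 = 1.63 × 1.87 × 5.55 = 16.92 ft³/s
Q = Σ qᵢ = 1018 ft³/s

1020 ft³/s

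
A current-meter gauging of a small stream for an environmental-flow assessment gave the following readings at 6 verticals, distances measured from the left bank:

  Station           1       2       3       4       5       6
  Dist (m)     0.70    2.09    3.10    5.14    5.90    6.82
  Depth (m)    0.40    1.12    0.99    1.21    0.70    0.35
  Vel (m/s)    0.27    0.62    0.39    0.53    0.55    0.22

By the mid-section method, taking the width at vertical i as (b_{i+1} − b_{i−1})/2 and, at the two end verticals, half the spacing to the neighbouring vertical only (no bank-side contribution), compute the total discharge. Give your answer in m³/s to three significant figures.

2.75 m³/s

w_1 = (2.09 − 0.70)/2 = 0.695 m; q_1 = 0.27 × 0.40 × 0.695 = 0.07506 m³/s
w_2 = (3.10 − 0.70)/2 = 1.2 m; q_2 = 0.62 × 1.12 × 1.2 = 0.8333 m³/s
w_3 = (5.14 − 2.09)/2 = 1.525 m; q_3 = 0.39 × 0.99 × 1.525 = 0.5888 m³/s
w_4 = (5.90 − 3.10)/2 = 1.4 m; q_4 = 0.53 × 1.21 × 1.4 = 0.8978 m³/s
w_5 = (6.82 − 5.14)/2 = 0.84 m; q_5 = 0.55 × 0.70 × 0.84 = 0.3234 m³/s
w_6 = (6.82 − 5.90)/2 = 0.46 m; q_6 = 0.22 × 0.35 × 0.46 = 0.03542 m³/s
Q = Σ qᵢ = 2.754 m³/s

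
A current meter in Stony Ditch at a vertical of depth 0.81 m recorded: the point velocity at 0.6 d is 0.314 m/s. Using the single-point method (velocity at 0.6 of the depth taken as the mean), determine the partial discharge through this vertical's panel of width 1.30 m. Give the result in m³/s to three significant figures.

0.331 m³/s

v̄ = v₀.₆ = 0.314 m/s
q = v̄ × d × w = 0.3140 × 0.81 × 1.30 = 0.3306 m³/s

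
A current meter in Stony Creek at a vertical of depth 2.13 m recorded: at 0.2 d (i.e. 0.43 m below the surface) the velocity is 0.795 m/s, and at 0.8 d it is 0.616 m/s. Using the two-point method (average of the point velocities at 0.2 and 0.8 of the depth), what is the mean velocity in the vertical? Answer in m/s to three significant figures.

0.706 m/s

v̄ = (0.795 + 0.616) / 2 = 0.7055 m/s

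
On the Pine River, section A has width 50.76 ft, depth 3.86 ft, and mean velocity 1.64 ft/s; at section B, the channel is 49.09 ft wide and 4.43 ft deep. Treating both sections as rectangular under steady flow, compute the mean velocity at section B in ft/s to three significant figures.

1.48 ft/s

Q = A₁V₁ = (50.76×3.86) × 1.64 = 321.3 ft³/s
A₂ = 49.09 × 4.43 = 217.5 ft²
V₂ = Q/A₂ = 321.3/217.5 = 1.478 ft/s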